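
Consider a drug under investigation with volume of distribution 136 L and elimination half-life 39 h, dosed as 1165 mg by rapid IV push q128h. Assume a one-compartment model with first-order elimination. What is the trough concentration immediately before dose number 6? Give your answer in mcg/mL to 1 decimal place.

1.0 mcg/mL

f = (1/2)^(τ/t½) = (1/2)^(128/39) ≈ 0.1028.
C₀ = D/Vd = 1165/136 ≈ 8.566 mcg/mL.
Before the 6th dose, 5 doses have been given. Superposition: Cmin = C₀·(f + f² + … + f^5).
≈ 8.566 × (0.1028 + 0.0106 + 0.0011 + 0.0001 + 0.0000) ≈ 8.566 × 0.1146 ≈ 0.982 mcg/mL.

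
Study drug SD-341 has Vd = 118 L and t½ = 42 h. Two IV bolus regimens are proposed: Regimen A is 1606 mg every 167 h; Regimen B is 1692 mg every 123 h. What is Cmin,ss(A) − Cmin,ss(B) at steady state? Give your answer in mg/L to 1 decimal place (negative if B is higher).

-1.2 mg/L

Regimen A: f = (1/2)^(167/42) ≈ 0.0635; Cmin,ss = (1606/118)·f/(1−f) ≈ 0.923 mg/L.
Regimen B: f = (1/2)^(123/42) ≈ 0.1313; Cmin,ss = (1692/118)·f/(1−f) ≈ 2.167 mg/L.
Difference ≈ 0.923 − 2.167 ≈ -1.244 mg/L.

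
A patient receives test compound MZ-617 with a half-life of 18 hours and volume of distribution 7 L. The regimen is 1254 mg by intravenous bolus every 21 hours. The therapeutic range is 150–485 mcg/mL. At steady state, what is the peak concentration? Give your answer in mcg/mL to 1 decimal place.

323.0 mcg/mL

Over one 21-h interval, 21/18 ≈ 1.1667 half-lives elapse, leaving f ≈ 0.4454 of each dose.
At steady state, accumulation factor R = 1/(1 − e^(−kτ)) ≈ 1.8031.
Single-dose peak C₀ = D/Vd = 1254/7 ≈ 179.143 mcg/mL.
Steady-state peak Cmax,ss = C₀·R ≈ 179.143 × 1.8031 ≈ 323.013 mcg/mL.
Peak 323.0 mcg/mL vs MTC 485 mcg/mL: below toxic threshold.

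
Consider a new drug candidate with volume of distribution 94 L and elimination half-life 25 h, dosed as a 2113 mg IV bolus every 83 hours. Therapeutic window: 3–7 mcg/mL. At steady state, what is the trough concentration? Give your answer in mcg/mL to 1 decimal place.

k = ln2/t½ = ln2/25 ≈ 0.027726 h⁻¹; fraction remaining f = e^(−kτ) = e^(−0.027726×83) ≈ 0.1001.
Accumulation ratio R = 1/(1 − f) ≈ 1/0.8999 ≈ 1.1112.
Single-dose peak C₀ = D/Vd = 2113/94 ≈ 22.479 mcg/mL.
Steady-state peak Cmax,ss = C₀·R ≈ 22.479 × 1.1112 ≈ 24.979 mcg/mL.
One interval later, Cmin,ss = Cmax,ss·e^(−kτ) ≈ 24.979 × 0.1001 ≈ 2.500 mcg/mL.
Trough 2.5 mcg/mL vs MEC 3 mcg/mL: subtherapeutic.

2.5 mcg/mL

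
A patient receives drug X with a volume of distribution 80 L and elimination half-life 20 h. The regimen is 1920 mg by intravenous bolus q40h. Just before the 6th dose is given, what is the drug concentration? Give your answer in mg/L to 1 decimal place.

8.0 mg/L

f = (1/2)^(τ/t½) = (1/2)^(40/20) ≈ 0.2500.
C₀ = D/Vd = 1920/80 ≈ 24.000 mg/L.
Before the 6th dose, 5 doses have been given. Superposition: Cmin = C₀·(f + f² + … + f^5).
≈ 24.000 × (0.2500 + 0.0625 + 0.0156 + 0.0039 + 0.0010) ≈ 24.000 × 0.3330 ≈ 7.992 mg/L.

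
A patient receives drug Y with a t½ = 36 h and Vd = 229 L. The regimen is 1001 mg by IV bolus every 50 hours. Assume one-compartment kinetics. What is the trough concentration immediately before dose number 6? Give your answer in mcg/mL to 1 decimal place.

2.7 mcg/mL

f = (1/2)^(τ/t½) = (1/2)^(50/36) ≈ 0.3819.
C₀ = D/Vd = 1001/229 ≈ 4.371 mcg/mL.
Before the 6th dose, 5 doses have been given. Superposition: Cmin = C₀·(f + f² + … + f^5).
≈ 4.371 × (0.3819 + 0.1458 + 0.0557 + 0.0213 + 0.0081) ≈ 4.371 × 0.6128 ≈ 2.679 mcg/mL.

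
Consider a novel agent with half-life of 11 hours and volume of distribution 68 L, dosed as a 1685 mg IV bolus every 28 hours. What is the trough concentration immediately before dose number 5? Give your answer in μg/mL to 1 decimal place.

5.1 μg/mL

f = (1/2)^(τ/t½) = (1/2)^(28/11) ≈ 0.1713.
C₀ = D/Vd = 1685/68 ≈ 24.779 μg/mL.
Before the 5th dose, 4 doses have been given. Superposition: Cmin = C₀·(f + f² + … + f^4).
≈ 24.779 × (0.1713 + 0.0293 + 0.0050 + 0.0009) ≈ 24.779 × 0.2065 ≈ 5.117 μg/mL.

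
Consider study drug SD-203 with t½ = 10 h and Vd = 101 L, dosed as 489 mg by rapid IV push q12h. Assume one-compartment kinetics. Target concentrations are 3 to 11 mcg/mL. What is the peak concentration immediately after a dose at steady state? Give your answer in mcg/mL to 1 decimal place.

8.6 mcg/mL

k = ln2/t½ = ln2/10 ≈ 0.069315 h⁻¹; fraction remaining f = e^(−kτ) = e^(−0.069315×12) ≈ 0.4353.
Accumulation ratio R = 1/(1 − f) ≈ 1/0.5647 ≈ 1.7709.
Each bolus raises the concentration by D/Vd = 489/101 ≈ 4.842 mcg/mL.
Cmax,ss = C₀/(1 − f) ≈ 4.842/0.5647 ≈ 8.574 mcg/mL.
Peak 8.6 mcg/mL vs MTC 11 mcg/mL: below toxic threshold.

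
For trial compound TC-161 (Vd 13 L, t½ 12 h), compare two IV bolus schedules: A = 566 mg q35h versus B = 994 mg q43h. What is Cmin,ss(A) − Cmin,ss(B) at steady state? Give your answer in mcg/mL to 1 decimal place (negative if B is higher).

-0.3 mcg/mL

Regimen A: f = (1/2)^(35/12) ≈ 0.1324; Cmin,ss = (566/13)·f/(1−f) ≈ 6.644 mcg/mL.
Regimen B: f = (1/2)^(43/12) ≈ 0.0834; Cmin,ss = (994/13)·f/(1−f) ≈ 6.957 mcg/mL.
Difference ≈ 6.644 − 6.957 ≈ -0.313 mcg/mL.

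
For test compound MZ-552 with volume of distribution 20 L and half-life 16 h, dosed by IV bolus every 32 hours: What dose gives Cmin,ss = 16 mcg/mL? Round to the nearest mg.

960 mg

τ/t½ = 32/16 ≈ 2, so f = (1/2)^(32/16) ≈ 0.250000.
Cmin,ss = (D/Vd)·f/(1−f), so D = Cmin,ss·Vd·(1−f)/f.
D = 16 × 20 × (1−f)/f ≈ 16 × 20 × 3.00000 ≈ 960.00 mg.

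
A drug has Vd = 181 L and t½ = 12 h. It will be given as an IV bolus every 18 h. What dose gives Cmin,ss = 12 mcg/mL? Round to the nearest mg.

3971 mg

τ/t½ = 18/12 ≈ 1.5, so f = (1/2)^(18/12) ≈ 0.353553.
Cmin,ss = (D/Vd)·f/(1−f), so D = Cmin,ss·Vd·(1−f)/f.
D = 12 × 181 × (1−f)/f ≈ 12 × 181 × 1.82843 ≈ 3971.35 mg.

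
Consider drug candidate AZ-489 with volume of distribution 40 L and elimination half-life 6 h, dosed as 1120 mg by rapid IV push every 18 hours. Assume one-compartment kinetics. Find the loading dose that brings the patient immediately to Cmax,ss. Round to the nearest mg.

f = (1/2)^(18/6) ≈ 0.125000; accumulation ratio R = 1/(1−f) ≈ 1.14286.
Loading dose to hit Cmax,ss on first dose: D_load = D_maint·R ≈ 1120 × 1.14286 ≈ 1280.00 mg.

1280 mg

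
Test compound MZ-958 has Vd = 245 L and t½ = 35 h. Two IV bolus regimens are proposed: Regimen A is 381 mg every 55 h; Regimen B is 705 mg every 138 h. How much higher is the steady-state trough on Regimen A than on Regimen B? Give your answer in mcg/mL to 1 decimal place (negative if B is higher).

Regimen A: f = (1/2)^(55/35) ≈ 0.3365; Cmin,ss = (381/245)·f/(1−f) ≈ 0.789 mcg/mL.
Regimen B: f = (1/2)^(138/35) ≈ 0.0650; Cmin,ss = (705/245)·f/(1−f) ≈ 0.200 mcg/mL.
Difference ≈ 0.789 − 0.200 ≈ 0.589 mcg/mL.

0.6 mcg/mL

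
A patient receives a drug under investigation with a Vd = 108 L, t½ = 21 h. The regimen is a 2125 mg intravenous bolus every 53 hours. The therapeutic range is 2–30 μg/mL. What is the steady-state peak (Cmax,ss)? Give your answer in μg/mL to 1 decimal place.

23.8 μg/mL

Over one 53-h interval, 53/21 ≈ 2.5238 half-lives elapse, leaving f ≈ 0.1739 of each dose.
Accumulation ratio R = 1/(1 − f) ≈ 1/0.8261 ≈ 1.2105.
Each bolus raises the concentration by D/Vd = 2125/108 ≈ 19.676 μg/mL.
Steady-state peak Cmax,ss = C₀·R ≈ 19.676 × 1.2105 ≈ 23.818 μg/mL.
Peak 23.8 μg/mL vs MTC 30 μg/mL: below toxic threshold.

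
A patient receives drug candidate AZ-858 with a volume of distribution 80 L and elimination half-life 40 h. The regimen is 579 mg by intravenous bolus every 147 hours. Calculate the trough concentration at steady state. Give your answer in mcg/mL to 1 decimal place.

Over one 147-h interval, 147/40 ≈ 3.675 half-lives elapse, leaving f ≈ 0.0783 of each dose.
Accumulation ratio R = 1/(1 − f) ≈ 1/0.9217 ≈ 1.0850.
Each bolus raises the concentration by D/Vd = 579/80 ≈ 7.237 mcg/mL.
Cmax,ss = C₀/(1 − f) ≈ 7.237/0.9217 ≈ 7.852 mcg/mL.
Steady-state trough Cmin,ss = Cmax,ss·f ≈ 7.852 × 0.0783 ≈ 0.615 mcg/mL.

0.6 mcg/mL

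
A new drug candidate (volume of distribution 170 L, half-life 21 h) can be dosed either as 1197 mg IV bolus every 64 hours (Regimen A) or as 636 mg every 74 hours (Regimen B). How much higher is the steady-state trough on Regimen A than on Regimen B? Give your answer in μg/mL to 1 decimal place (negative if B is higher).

Regimen A: f = (1/2)^(64/21) ≈ 0.1209; Cmin,ss = (1197/170)·f/(1−f) ≈ 0.968 μg/mL.
Regimen B: f = (1/2)^(74/21) ≈ 0.0869; Cmin,ss = (636/170)·f/(1−f) ≈ 0.356 μg/mL.
Difference ≈ 0.968 − 0.356 ≈ 0.612 μg/mL.

0.6 μg/mL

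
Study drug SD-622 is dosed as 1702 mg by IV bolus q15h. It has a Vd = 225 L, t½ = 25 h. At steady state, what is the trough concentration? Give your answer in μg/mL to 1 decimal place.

14.7 μg/mL

Over one 15-h interval, 15/25 ≈ 0.6 half-lives elapse, leaving f ≈ 0.6598 of each dose.
At steady state, accumulation factor R = 1/(1 − e^(−kτ)) ≈ 2.9394.
Each bolus raises the concentration by D/Vd = 1702/225 ≈ 7.564 μg/mL.
Cmax,ss = C₀/(1 − f) ≈ 7.564/0.3402 ≈ 22.234 μg/mL.
One interval later, Cmin,ss = Cmax,ss·e^(−kτ) ≈ 22.234 × 0.6598 ≈ 14.670 μg/mL.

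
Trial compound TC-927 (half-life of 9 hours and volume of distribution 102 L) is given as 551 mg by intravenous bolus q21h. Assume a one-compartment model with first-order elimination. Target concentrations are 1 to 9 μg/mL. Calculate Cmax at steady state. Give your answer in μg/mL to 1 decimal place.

Over one 21-h interval, 21/9 ≈ 2.3333 half-lives elapse, leaving f ≈ 0.1984 of each dose.
At steady state, accumulation factor R = 1/(1 − e^(−kτ)) ≈ 1.2475.
Each bolus raises the concentration by D/Vd = 551/102 ≈ 5.402 μg/mL.
Steady-state peak Cmax,ss = C₀·R ≈ 5.402 × 1.2475 ≈ 6.739 μg/mL.
Peak 6.7 μg/mL vs MTC 9 μg/mL: below toxic threshold.

6.7 μg/mL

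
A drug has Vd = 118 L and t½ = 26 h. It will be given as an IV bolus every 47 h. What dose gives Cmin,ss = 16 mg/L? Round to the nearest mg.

4722 mg

τ/t½ = 47/26 ≈ 1.8077, so f = (1/2)^(47/26) ≈ 0.285647.
Cmin,ss = (D/Vd)·f/(1−f), so D = Cmin,ss·Vd·(1−f)/f.
D = 16 × 118 × (1−f)/f ≈ 16 × 118 × 2.50082 ≈ 4721.55 mg.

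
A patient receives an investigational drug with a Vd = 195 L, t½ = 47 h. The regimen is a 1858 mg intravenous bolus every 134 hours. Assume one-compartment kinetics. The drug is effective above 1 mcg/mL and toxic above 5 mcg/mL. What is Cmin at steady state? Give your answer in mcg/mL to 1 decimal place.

Over one 134-h interval, 134/47 ≈ 2.8511 half-lives elapse, leaving f ≈ 0.1386 of each dose.
Each bolus raises the concentration by D/Vd = 1858/195 ≈ 9.528 mcg/mL.
Steady-state trough Cmin,ss = C₀·f/(1−f) ≈ 9.528 × 0.1386/0.8614 ≈ 1.533 mcg/mL.
Trough 1.5 mcg/mL vs MEC 1 mcg/mL: adequate.

1.5 mcg/mL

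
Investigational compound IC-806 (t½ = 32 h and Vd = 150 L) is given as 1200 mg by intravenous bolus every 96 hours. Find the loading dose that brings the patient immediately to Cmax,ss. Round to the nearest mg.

1371 mg

f = (1/2)^(96/32) ≈ 0.125000; accumulation ratio R = 1/(1−f) ≈ 1.14286.
Loading dose to hit Cmax,ss on first dose: D_load = D_maint·R ≈ 1200 × 1.14286 ≈ 1371.43 mg.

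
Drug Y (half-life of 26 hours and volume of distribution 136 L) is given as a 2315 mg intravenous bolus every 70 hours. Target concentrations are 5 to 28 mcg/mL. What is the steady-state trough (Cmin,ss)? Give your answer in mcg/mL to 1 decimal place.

Over one 70-h interval, 70/26 ≈ 2.6923 half-lives elapse, leaving f ≈ 0.1547 of each dose.
Single-dose peak C₀ = D/Vd = 2315/136 ≈ 17.022 mcg/mL.
Steady-state trough Cmin,ss = C₀·f/(1−f) ≈ 17.022 × 0.1547/0.8453 ≈ 3.115 mcg/mL.
Trough 3.1 mcg/mL vs MEC 5 mcg/mL: subtherapeutic.

3.1 mcg/mL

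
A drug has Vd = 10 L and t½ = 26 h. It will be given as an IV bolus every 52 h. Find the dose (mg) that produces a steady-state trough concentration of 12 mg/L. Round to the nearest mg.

360 mg

τ/t½ = 52/26 ≈ 2, so f = (1/2)^(52/26) ≈ 0.250000.
Cmin,ss = (D/Vd)·f/(1−f), so D = Cmin,ss·Vd·(1−f)/f.
D = 12 × 10 × (1−f)/f ≈ 12 × 10 × 3.00000 ≈ 360.00 mg.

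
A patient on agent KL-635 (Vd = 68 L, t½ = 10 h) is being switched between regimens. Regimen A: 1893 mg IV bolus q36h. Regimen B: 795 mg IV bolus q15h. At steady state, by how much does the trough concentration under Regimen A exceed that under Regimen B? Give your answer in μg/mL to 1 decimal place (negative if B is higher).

Regimen A: f = (1/2)^(36/10) ≈ 0.0825; Cmin,ss = (1893/68)·f/(1−f) ≈ 2.503 μg/mL.
Regimen B: f = (1/2)^(15/10) ≈ 0.3536; Cmin,ss = (795/68)·f/(1−f) ≈ 6.395 μg/mL.
Difference ≈ 2.503 − 6.395 ≈ -3.892 μg/mL.

-3.9 μg/mL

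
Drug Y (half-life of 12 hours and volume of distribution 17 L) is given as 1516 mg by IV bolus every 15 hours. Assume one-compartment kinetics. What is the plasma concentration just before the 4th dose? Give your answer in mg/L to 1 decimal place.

f = (1/2)^(τ/t½) = (1/2)^(15/12) ≈ 0.4204.
C₀ = D/Vd = 1516/17 ≈ 89.176 mg/L.
Before the 4th dose, 3 doses have been given. Superposition: Cmin = C₀·(f + f² + … + f^3).
≈ 89.176 × (0.4204 + 0.1767 + 0.0743) ≈ 89.176 × 0.6714 ≈ 59.873 mg/L.

59.9 mg/L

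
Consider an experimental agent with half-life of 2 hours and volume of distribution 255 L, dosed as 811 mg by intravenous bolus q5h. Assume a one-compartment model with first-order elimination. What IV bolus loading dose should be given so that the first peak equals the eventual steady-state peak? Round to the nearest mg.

f = (1/2)^(5/2) ≈ 0.176777; accumulation ratio R = 1/(1−f) ≈ 1.21474.
Loading dose to hit Cmax,ss on first dose: D_load = D_maint·R ≈ 811 × 1.21474 ≈ 985.15 mg.

985 mg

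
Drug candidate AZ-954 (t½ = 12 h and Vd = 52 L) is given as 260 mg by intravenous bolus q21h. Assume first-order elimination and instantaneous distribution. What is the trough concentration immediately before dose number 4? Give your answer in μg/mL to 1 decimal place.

2.1 μg/mL

f = (1/2)^(τ/t½) = (1/2)^(21/12) ≈ 0.2973.
C₀ = D/Vd = 260/52 ≈ 5.000 μg/mL.
Before the 4th dose, 3 doses have been given. Superposition: Cmin = C₀·(f + f² + … + f^3).
≈ 5.000 × (0.2973 + 0.0884 + 0.0263) ≈ 5.000 × 0.4120 ≈ 2.060 μg/mL.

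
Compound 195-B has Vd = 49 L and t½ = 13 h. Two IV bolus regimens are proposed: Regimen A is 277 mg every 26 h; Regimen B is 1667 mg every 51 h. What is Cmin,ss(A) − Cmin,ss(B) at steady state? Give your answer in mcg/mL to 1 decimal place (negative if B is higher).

Regimen A: f = (1/2)^(26/13) ≈ 0.2500; Cmin,ss = (277/49)·f/(1−f) ≈ 1.884 mcg/mL.
Regimen B: f = (1/2)^(51/13) ≈ 0.0659; Cmin,ss = (1667/49)·f/(1−f) ≈ 2.400 mcg/mL.
Difference ≈ 1.884 − 2.400 ≈ -0.516 mcg/mL.

-0.5 mcg/mL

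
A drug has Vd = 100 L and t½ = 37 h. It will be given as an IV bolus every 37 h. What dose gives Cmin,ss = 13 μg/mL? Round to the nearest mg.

1300 mg

τ/t½ = 37/37 ≈ 1, so f = (1/2)^(37/37) ≈ 0.500000.
Cmin,ss = (D/Vd)·f/(1−f), so D = Cmin,ss·Vd·(1−f)/f.
D = 13 × 100 × (1−f)/f ≈ 13 × 100 × 1.00000 ≈ 1300.00 mg.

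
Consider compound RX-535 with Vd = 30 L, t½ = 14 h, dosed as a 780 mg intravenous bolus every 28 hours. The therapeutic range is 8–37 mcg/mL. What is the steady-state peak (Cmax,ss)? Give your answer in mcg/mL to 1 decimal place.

τ = 28 h = 2 half-lives, so f = (1/2)^2 = 0.25.
At steady state, R = 1/(1 − 0.25) = 4/3.
Single-dose peak C₀ = D/Vd = 780/30 = 26 mcg/mL.
Steady-state peak Cmax,ss = C₀·R = 26 × 4/3 ≈ 34.667 mcg/mL.
Peak 34.7 mcg/mL vs MTC 37 mcg/mL: below toxic threshold.

34.7 mcg/mL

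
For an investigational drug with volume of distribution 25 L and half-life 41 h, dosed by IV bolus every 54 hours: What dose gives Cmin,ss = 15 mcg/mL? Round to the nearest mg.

559 mg

τ/t½ = 54/41 ≈ 1.3171, so f = (1/2)^(54/41) ≈ 0.401348.
Cmin,ss = (D/Vd)·f/(1−f), so D = Cmin,ss·Vd·(1−f)/f.
D = 15 × 25 × (1−f)/f ≈ 15 × 25 × 1.49160 ≈ 559.35 mg.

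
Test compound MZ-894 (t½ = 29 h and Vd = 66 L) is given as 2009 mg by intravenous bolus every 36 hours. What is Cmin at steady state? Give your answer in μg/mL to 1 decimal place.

22.3 μg/mL

Over one 36-h interval, 36/29 ≈ 1.2414 half-lives elapse, leaving f ≈ 0.4230 of each dose.
At steady state, accumulation factor R = 1/(1 − e^(−kτ)) ≈ 1.7331.
Single-dose peak C₀ = D/Vd = 2009/66 ≈ 30.439 μg/mL.
Cmax,ss = C₀/(1 − f) ≈ 30.439/0.5770 ≈ 52.754 μg/mL.
Steady-state trough Cmin,ss = Cmax,ss·f ≈ 52.754 × 0.4230 ≈ 22.315 μg/mL.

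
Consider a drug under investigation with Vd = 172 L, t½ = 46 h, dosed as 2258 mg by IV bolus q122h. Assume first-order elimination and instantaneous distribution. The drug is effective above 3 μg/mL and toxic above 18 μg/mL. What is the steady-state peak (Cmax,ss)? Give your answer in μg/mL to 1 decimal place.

τ/t½ = 122/46 ≈ 2.6522, so fraction remaining f = (1/2)^(122/46) ≈ 0.1591.
Accumulation ratio R = 1/(1 − f) ≈ 1/0.8409 ≈ 1.1892.
Single-dose peak C₀ = D/Vd = 2258/172 ≈ 13.128 μg/mL.
Cmax,ss = C₀/(1 − f) ≈ 13.128/0.8409 ≈ 15.612 μg/mL.
Peak 15.6 μg/mL vs MTC 18 μg/mL: below toxic threshold.

15.6 μg/mL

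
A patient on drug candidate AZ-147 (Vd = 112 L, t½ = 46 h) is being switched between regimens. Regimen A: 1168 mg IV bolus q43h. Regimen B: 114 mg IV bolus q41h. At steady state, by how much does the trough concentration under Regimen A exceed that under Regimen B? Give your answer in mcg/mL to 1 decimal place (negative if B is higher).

10.2 mcg/mL

Regimen A: f = (1/2)^(43/46) ≈ 0.5231; Cmin,ss = (1168/112)·f/(1−f) ≈ 11.439 mcg/mL.
Regimen B: f = (1/2)^(41/46) ≈ 0.5391; Cmin,ss = (114/112)·f/(1−f) ≈ 1.191 mcg/mL.
Difference ≈ 11.439 − 1.191 ≈ 10.248 mcg/mL.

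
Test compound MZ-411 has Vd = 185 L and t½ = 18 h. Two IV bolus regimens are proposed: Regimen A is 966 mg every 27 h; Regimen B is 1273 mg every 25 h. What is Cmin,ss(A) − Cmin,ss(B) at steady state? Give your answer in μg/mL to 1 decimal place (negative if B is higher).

-1.4 μg/mL

Regimen A: f = (1/2)^(27/18) ≈ 0.3536; Cmin,ss = (966/185)·f/(1−f) ≈ 2.856 μg/mL.
Regimen B: f = (1/2)^(25/18) ≈ 0.3819; Cmin,ss = (1273/185)·f/(1−f) ≈ 4.252 μg/mL.
Difference ≈ 2.856 − 4.252 ≈ -1.396 μg/mL.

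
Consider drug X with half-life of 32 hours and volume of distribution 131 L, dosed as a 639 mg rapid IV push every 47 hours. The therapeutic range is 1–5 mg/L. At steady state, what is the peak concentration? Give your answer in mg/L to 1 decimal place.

7.6 mg/L

Over one 47-h interval, 47/32 ≈ 1.4688 half-lives elapse, leaving f ≈ 0.3613 of each dose.
Accumulation ratio R = 1/(1 − f) ≈ 1/0.6387 ≈ 1.5657.
Single-dose peak C₀ = D/Vd = 639/131 ≈ 4.878 mg/L.
Cmax,ss = C₀/(1 − f) ≈ 4.878/0.6387 ≈ 7.637 mg/L.
Peak 7.6 mg/L vs MTC 5 mg/L: exceeds toxic threshold.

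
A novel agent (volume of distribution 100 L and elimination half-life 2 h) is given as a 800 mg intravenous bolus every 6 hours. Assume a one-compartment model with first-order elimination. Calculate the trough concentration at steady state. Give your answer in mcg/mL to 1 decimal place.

The dosing interval is 3 half-lives, so f = 2^(−3) = 0.125.
At steady state, R = 1/(1 − 0.125) = 8/7.
Single-dose peak C₀ = D/Vd = 800/100 = 8 mcg/mL.
Steady-state peak Cmax,ss = C₀·R = 8 × 8/7 ≈ 9.143 mcg/mL.
Steady-state trough Cmin,ss = Cmax,ss·f ≈ 9.143 × 0.125 ≈ 1.143 mcg/mL.

1.1 mcg/mL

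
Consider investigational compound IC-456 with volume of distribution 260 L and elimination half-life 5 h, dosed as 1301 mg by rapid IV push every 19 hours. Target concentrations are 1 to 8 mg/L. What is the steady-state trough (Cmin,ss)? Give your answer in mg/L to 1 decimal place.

τ/t½ = 19/5 ≈ 3.8, so fraction remaining f = (1/2)^(19/5) ≈ 0.0718.
Accumulation ratio R = 1/(1 − f) ≈ 1/0.9282 ≈ 1.0774.
Single-dose peak C₀ = D/Vd = 1301/260 ≈ 5.004 mg/L.
Steady-state peak Cmax,ss = C₀·R ≈ 5.004 × 1.0774 ≈ 5.391 mg/L.
One interval later, Cmin,ss = Cmax,ss·e^(−kτ) ≈ 5.391 × 0.0718 ≈ 0.387 mg/L.
Trough 0.4 mg/L vs MEC 1 mg/L: subtherapeutic.

0.4 mg/L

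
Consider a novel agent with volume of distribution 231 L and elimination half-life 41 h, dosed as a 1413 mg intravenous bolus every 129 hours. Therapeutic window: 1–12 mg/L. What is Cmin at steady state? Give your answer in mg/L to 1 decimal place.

0.8 mg/L

Over one 129-h interval, 129/41 ≈ 3.1463 half-lives elapse, leaving f ≈ 0.1129 of each dose.
At steady state, accumulation factor R = 1/(1 − e^(−kτ)) ≈ 1.1273.
Each bolus raises the concentration by D/Vd = 1413/231 ≈ 6.117 mg/L.
Steady-state peak Cmax,ss = C₀·R ≈ 6.117 × 1.1273 ≈ 6.896 mg/L.
One interval later, Cmin,ss = Cmax,ss·e^(−kτ) ≈ 6.896 × 0.1129 ≈ 0.779 mg/L.
Trough 0.8 mg/L vs MEC 1 mg/L: subtherapeutic.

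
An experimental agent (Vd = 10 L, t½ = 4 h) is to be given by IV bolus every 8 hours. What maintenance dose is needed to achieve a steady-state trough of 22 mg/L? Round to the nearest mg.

660 mg

τ/t½ = 8/4 ≈ 2, so f = (1/2)^(8/4) ≈ 0.250000.
Cmin,ss = (D/Vd)·f/(1−f), so D = Cmin,ss·Vd·(1−f)/f.
D = 22 × 10 × (1−f)/f ≈ 22 × 10 × 3.00000 ≈ 660.00 mg.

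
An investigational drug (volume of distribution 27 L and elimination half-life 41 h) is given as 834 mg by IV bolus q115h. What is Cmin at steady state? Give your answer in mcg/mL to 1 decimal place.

k = ln2/t½ = ln2/41 ≈ 0.016906 h⁻¹; fraction remaining f = e^(−kτ) = e^(−0.016906×115) ≈ 0.1431.
Single-dose peak C₀ = D/Vd = 834/27 ≈ 30.889 mcg/mL.
Steady-state trough Cmin,ss = C₀·f/(1−f) ≈ 30.889 × 0.1431/0.8569 ≈ 5.158 mcg/mL.

5.2 mcg/mL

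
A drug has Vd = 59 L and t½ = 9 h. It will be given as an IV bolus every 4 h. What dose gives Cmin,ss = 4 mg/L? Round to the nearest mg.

τ/t½ = 4/9 ≈ 0.44444, so f = (1/2)^(4/9) ≈ 0.734867.
Cmin,ss = (D/Vd)·f/(1−f), so D = Cmin,ss·Vd·(1−f)/f.
D = 4 × 59 × (1−f)/f ≈ 4 × 59 × 0.36079 ≈ 85.15 mg.

85 mg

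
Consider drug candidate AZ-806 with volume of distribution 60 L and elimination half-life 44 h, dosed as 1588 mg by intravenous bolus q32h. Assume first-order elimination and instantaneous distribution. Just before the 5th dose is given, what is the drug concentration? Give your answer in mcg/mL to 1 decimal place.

35.0 mcg/mL

f = (1/2)^(τ/t½) = (1/2)^(32/44) ≈ 0.6040.
C₀ = D/Vd = 1588/60 ≈ 26.467 mcg/mL.
Before the 5th dose, 4 doses have been given. Superposition: Cmin = C₀·(f + f² + … + f^4).
≈ 26.467 × (0.6040 + 0.3648 + 0.2203 + 0.1331) ≈ 26.467 × 1.3222 ≈ 34.995 mcg/mL.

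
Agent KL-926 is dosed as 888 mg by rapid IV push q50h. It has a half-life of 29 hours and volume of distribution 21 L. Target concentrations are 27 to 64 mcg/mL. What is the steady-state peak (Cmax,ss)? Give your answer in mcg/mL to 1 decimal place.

τ/t½ = 50/29 ≈ 1.7241, so fraction remaining f = (1/2)^(50/29) ≈ 0.3027.
Accumulation ratio R = 1/(1 − f) ≈ 1/0.6973 ≈ 1.4341.
Each bolus raises the concentration by D/Vd = 888/21 ≈ 42.286 mcg/mL.
Steady-state peak Cmax,ss = C₀·R ≈ 42.286 × 1.4341 ≈ 60.642 mcg/mL.
Peak 60.6 mcg/mL vs MTC 64 mcg/mL: below toxic threshold.

60.6 mcg/mL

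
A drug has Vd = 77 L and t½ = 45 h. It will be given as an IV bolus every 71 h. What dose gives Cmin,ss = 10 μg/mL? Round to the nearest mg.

1529 mg

τ/t½ = 71/45 ≈ 1.5778, so f = (1/2)^(71/45) ≈ 0.334997.
Cmin,ss = (D/Vd)·f/(1−f), so D = Cmin,ss·Vd·(1−f)/f.
D = 10 × 77 × (1−f)/f ≈ 10 × 77 × 1.98510 ≈ 1528.53 mg.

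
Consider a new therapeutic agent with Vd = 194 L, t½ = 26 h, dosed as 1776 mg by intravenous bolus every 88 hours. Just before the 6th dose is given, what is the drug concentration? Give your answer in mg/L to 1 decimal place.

f = (1/2)^(τ/t½) = (1/2)^(88/26) ≈ 0.0957.
C₀ = D/Vd = 1776/194 ≈ 9.155 mg/L.
Before the 6th dose, 5 doses have been given. Superposition: Cmin = C₀·(f + f² + … + f^5).
≈ 9.155 × (0.0957 + 0.0092 + 0.0009 + 0.0001 + 0.0000) ≈ 9.155 × 0.1059 ≈ 0.970 mg/L.

1.0 mg/L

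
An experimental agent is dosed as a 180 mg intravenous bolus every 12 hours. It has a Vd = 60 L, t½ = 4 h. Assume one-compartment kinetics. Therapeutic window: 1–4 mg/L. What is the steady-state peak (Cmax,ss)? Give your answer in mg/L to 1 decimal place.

The dosing interval is 3 half-lives, so f = 2^(−3) = 0.125.
Accumulation ratio R = 1/(1 − f) = 1/0.875 = 8/7.
Single-dose peak C₀ = D/Vd = 180/60 = 3 mg/L.
Steady-state peak Cmax,ss = C₀·R = 3 × 8/7 ≈ 3.429 mg/L.
Peak 3.4 mg/L vs MTC 4 mg/L: below toxic threshold.

3.4 mg/L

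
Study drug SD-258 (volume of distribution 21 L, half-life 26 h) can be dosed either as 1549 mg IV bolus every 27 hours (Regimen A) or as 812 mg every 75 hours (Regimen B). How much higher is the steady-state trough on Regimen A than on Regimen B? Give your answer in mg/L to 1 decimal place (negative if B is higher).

Regimen A: f = (1/2)^(27/26) ≈ 0.4868; Cmin,ss = (1549/21)·f/(1−f) ≈ 69.967 mg/L.
Regimen B: f = (1/2)^(75/26) ≈ 0.1354; Cmin,ss = (812/21)·f/(1−f) ≈ 6.055 mg/L.
Difference ≈ 69.967 − 6.055 ≈ 63.912 mg/L.

63.9 mg/L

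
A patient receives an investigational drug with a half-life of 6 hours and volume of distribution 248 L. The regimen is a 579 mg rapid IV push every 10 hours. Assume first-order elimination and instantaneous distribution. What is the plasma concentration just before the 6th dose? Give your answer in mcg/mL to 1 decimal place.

f = (1/2)^(τ/t½) = (1/2)^(10/6) ≈ 0.3150.
C₀ = D/Vd = 579/248 ≈ 2.335 mcg/mL.
Before the 6th dose, 5 doses have been given. Superposition: Cmin = C₀·(f + f² + … + f^5).
≈ 2.335 × (0.3150 + 0.0992 + 0.0313 + 0.0098 + 0.0031) ≈ 2.335 × 0.4584 ≈ 1.070 mcg/mL.

1.1 mcg/mL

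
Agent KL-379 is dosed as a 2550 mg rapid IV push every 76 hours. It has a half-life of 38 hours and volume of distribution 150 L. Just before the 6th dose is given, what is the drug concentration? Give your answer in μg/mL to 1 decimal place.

f = (1/2)^(τ/t½) = (1/2)^(76/38) ≈ 0.2500.
C₀ = D/Vd = 2550/150 ≈ 17.000 μg/mL.
Before the 6th dose, 5 doses have been given. Superposition: Cmin = C₀·(f + f² + … + f^5).
≈ 17.000 × (0.2500 + 0.0625 + 0.0156 + 0.0039 + 0.0010) ≈ 17.000 × 0.3330 ≈ 5.661 μg/mL.

5.7 μg/mL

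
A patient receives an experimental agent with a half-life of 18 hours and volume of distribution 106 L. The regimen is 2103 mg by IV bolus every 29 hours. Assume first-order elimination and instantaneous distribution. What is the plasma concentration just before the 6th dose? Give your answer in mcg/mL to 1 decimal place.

9.6 mcg/mL

f = (1/2)^(τ/t½) = (1/2)^(29/18) ≈ 0.3273.
C₀ = D/Vd = 2103/106 ≈ 19.840 mcg/mL.
Before the 6th dose, 5 doses have been given. Superposition: Cmin = C₀·(f + f² + … + f^5).
≈ 19.840 × (0.3273 + 0.1071 + 0.0351 + 0.0115 + 0.0038) ≈ 19.840 × 0.4848 ≈ 9.618 mcg/mL.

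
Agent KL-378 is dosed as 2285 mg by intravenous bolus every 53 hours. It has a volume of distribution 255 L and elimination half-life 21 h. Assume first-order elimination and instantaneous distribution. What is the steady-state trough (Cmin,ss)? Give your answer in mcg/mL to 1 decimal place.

k = ln2/t½ = ln2/21 ≈ 0.033007 h⁻¹; fraction remaining f = e^(−kτ) = e^(−0.033007×53) ≈ 0.1739.
Single-dose peak C₀ = D/Vd = 2285/255 ≈ 8.961 mcg/mL.
Steady-state trough Cmin,ss = C₀·f/(1−f) ≈ 8.961 × 0.1739/0.8261 ≈ 1.886 mcg/mL.

1.9 mcg/mL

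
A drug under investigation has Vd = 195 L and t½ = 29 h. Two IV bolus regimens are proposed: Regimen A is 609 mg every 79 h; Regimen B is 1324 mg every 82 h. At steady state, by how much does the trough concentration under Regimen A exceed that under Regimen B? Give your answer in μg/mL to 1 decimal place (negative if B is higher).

-0.6 μg/mL

Regimen A: f = (1/2)^(79/29) ≈ 0.1513; Cmin,ss = (609/195)·f/(1−f) ≈ 0.557 μg/mL.
Regimen B: f = (1/2)^(82/29) ≈ 0.1409; Cmin,ss = (1324/195)·f/(1−f) ≈ 1.114 μg/mL.
Difference ≈ 0.557 − 1.114 ≈ -0.557 μg/mL.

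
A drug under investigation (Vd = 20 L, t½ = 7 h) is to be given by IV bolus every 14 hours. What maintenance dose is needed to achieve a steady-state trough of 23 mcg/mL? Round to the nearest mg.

1380 mg

τ/t½ = 14/7 ≈ 2, so f = (1/2)^(14/7) ≈ 0.250000.
Cmin,ss = (D/Vd)·f/(1−f), so D = Cmin,ss·Vd·(1−f)/f.
D = 23 × 20 × (1−f)/f ≈ 23 × 20 × 3.00000 ≈ 1380.00 mg.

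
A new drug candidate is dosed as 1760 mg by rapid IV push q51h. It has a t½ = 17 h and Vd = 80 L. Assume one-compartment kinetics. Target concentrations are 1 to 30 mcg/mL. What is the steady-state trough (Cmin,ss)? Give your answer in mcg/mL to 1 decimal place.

3.1 mcg/mL

τ = 51 h = 3 half-lives, so f = (1/2)^3 = 0.125.
Accumulation ratio R = 1/(1 − f) = 1/0.875 = 8/7.
Single-dose peak C₀ = D/Vd = 1760/80 = 22 mcg/mL.
Steady-state peak Cmax,ss = C₀·R = 22 × 8/7 ≈ 25.143 mcg/mL.
Steady-state trough Cmin,ss = Cmax,ss·f ≈ 25.143 × 0.125 ≈ 3.143 mcg/mL.
Trough 3.1 mcg/mL vs MEC 1 mcg/mL: adequate.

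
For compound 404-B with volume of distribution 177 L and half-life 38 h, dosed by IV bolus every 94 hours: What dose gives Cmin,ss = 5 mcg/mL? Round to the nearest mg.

τ/t½ = 94/38 ≈ 2.4737, so f = (1/2)^(94/38) ≈ 0.180031.
Cmin,ss = (D/Vd)·f/(1−f), so D = Cmin,ss·Vd·(1−f)/f.
D = 5 × 177 × (1−f)/f ≈ 5 × 177 × 4.55460 ≈ 4030.82 mg.

4031 mg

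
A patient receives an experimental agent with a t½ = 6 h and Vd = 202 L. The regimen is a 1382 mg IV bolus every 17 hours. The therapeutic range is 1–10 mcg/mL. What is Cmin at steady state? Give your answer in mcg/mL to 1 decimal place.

1.1 mcg/mL

Over one 17-h interval, 17/6 ≈ 2.8333 half-lives elapse, leaving f ≈ 0.1403 of each dose.
Each bolus raises the concentration by D/Vd = 1382/202 ≈ 6.842 mcg/mL.
Steady-state trough Cmin,ss = C₀·f/(1−f) ≈ 6.842 × 0.1403/0.8597 ≈ 1.117 mcg/mL.
Trough 1.1 mcg/mL vs MEC 1 mcg/mL: adequate.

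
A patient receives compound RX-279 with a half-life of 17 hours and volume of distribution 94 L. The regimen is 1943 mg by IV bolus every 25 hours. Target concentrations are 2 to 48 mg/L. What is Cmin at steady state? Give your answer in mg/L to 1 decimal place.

11.7 mg/L

τ/t½ = 25/17 ≈ 1.4706, so fraction remaining f = (1/2)^(25/17) ≈ 0.3608.
Accumulation ratio R = 1/(1 − f) ≈ 1/0.6392 ≈ 1.5645.
Each bolus raises the concentration by D/Vd = 1943/94 ≈ 20.670 mg/L.
Steady-state peak Cmax,ss = C₀·R ≈ 20.670 × 1.5645 ≈ 32.338 mg/L.
One interval later, Cmin,ss = Cmax,ss·e^(−kτ) ≈ 32.338 × 0.3608 ≈ 11.668 mg/L.
Trough 11.7 mg/L vs MEC 2 mg/L: adequate.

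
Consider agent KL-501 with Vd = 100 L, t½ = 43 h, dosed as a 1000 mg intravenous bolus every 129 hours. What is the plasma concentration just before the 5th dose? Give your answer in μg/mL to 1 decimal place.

f = (1/2)^(τ/t½) = (1/2)^(129/43) ≈ 0.1250.
C₀ = D/Vd = 1000/100 ≈ 10.000 μg/mL.
Before the 5th dose, 4 doses have been given. Superposition: Cmin = C₀·(f + f² + … + f^4).
≈ 10.000 × (0.1250 + 0.0156 + 0.0020 + 0.0002) ≈ 10.000 × 0.1428 ≈ 1.428 μg/mL.

1.4 μg/mL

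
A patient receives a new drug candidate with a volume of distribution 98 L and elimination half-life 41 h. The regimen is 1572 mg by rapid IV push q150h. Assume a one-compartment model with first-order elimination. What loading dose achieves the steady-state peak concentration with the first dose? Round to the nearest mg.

f = (1/2)^(150/41) ≈ 0.079190; accumulation ratio R = 1/(1−f) ≈ 1.08600.
Loading dose to hit Cmax,ss on first dose: D_load = D_maint·R ≈ 1572 × 1.08600 ≈ 1707.19 mg.

1707 mg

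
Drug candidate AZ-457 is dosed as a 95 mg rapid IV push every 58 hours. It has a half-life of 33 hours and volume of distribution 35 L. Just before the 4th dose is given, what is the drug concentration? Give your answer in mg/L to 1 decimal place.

1.1 mg/L

f = (1/2)^(τ/t½) = (1/2)^(58/33) ≈ 0.2957.
C₀ = D/Vd = 95/35 ≈ 2.714 mg/L.
Before the 4th dose, 3 doses have been given. Superposition: Cmin = C₀·(f + f² + … + f^3).
≈ 2.714 × (0.2957 + 0.0874 + 0.0259) ≈ 2.714 × 0.4090 ≈ 1.110 mg/L.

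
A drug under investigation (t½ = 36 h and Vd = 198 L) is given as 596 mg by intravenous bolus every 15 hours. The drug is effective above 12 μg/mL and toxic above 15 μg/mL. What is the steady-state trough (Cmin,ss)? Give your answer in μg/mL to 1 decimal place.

k = ln2/t½ = ln2/36 ≈ 0.019254 h⁻¹; fraction remaining f = e^(−kτ) = e^(−0.019254×15) ≈ 0.7492.
At steady state, accumulation factor R = 1/(1 − e^(−kτ)) ≈ 3.9872.
Single-dose peak C₀ = D/Vd = 596/198 ≈ 3.010 μg/mL.
Steady-state peak Cmax,ss = C₀·R ≈ 3.010 × 3.9872 ≈ 12.001 μg/mL.
One interval later, Cmin,ss = Cmax,ss·e^(−kτ) ≈ 12.001 × 0.7492 ≈ 8.991 μg/mL.
Trough 9.0 μg/mL vs MEC 12 μg/mL: subtherapeutic.

9.0 μg/mL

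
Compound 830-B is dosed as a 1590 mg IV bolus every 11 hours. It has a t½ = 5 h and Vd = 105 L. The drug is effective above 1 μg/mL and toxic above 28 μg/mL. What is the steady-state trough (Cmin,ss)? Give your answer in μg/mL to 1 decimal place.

4.2 μg/mL

Over one 11-h interval, 11/5 ≈ 2.2 half-lives elapse, leaving f ≈ 0.2176 of each dose.
Accumulation ratio R = 1/(1 − f) ≈ 1/0.7824 ≈ 1.2781.
Each bolus raises the concentration by D/Vd = 1590/105 ≈ 15.143 μg/mL.
Steady-state peak Cmax,ss = C₀·R ≈ 15.143 × 1.2781 ≈ 19.354 μg/mL.
Steady-state trough Cmin,ss = Cmax,ss·f ≈ 19.354 × 0.2176 ≈ 4.211 μg/mL.
Trough 4.2 μg/mL vs MEC 1 μg/mL: adequate.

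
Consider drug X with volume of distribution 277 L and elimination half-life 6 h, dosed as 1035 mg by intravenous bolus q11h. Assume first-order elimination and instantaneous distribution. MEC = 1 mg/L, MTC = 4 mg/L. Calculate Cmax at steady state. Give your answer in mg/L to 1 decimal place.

5.2 mg/L

k = ln2/t½ = ln2/6 ≈ 0.115525 h⁻¹; fraction remaining f = e^(−kτ) = e^(−0.115525×11) ≈ 0.2806.
Accumulation ratio R = 1/(1 − f) ≈ 1/0.7194 ≈ 1.3900.
Each bolus raises the concentration by D/Vd = 1035/277 ≈ 3.736 mg/L.
Steady-state peak Cmax,ss = C₀·R ≈ 3.736 × 1.3900 ≈ 5.193 mg/L.
Peak 5.2 mg/L vs MTC 4 mg/L: exceeds toxic threshold.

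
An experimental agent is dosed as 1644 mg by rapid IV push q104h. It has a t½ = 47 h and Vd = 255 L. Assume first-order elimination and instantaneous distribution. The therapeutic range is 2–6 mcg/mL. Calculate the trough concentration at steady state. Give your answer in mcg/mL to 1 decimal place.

1.8 mcg/mL

Over one 104-h interval, 104/47 ≈ 2.2128 half-lives elapse, leaving f ≈ 0.2157 of each dose.
Accumulation ratio R = 1/(1 − f) ≈ 1/0.7843 ≈ 1.2750.
Each bolus raises the concentration by D/Vd = 1644/255 ≈ 6.447 mcg/mL.
Cmax,ss = C₀/(1 − f) ≈ 6.447/0.7843 ≈ 8.220 mcg/mL.
One interval later, Cmin,ss = Cmax,ss·e^(−kτ) ≈ 8.220 × 0.2157 ≈ 1.773 mcg/mL.
Trough 1.8 mcg/mL vs MEC 2 mcg/mL: subtherapeutic.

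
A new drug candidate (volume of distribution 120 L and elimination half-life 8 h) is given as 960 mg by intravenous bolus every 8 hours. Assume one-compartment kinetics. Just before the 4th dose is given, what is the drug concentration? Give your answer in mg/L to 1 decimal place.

7.0 mg/L

f = (1/2)^(τ/t½) = (1/2)^(8/8) ≈ 0.5000.
C₀ = D/Vd = 960/120 ≈ 8.000 mg/L.
Before the 4th dose, 3 doses have been given. Superposition: Cmin = C₀·(f + f² + … + f^3).
≈ 8.000 × (0.5000 + 0.2500 + 0.1250) ≈ 8.000 × 0.8750 ≈ 7.000 mg/L.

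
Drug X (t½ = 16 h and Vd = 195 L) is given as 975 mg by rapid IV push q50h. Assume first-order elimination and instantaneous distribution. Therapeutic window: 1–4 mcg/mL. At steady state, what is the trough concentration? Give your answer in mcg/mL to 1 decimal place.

k = ln2/t½ = ln2/16 ≈ 0.043322 h⁻¹; fraction remaining f = e^(−kτ) = e^(−0.043322×50) ≈ 0.1146.
Each bolus raises the concentration by D/Vd = 975/195 ≈ 5.000 mcg/mL.
Steady-state trough Cmin,ss = C₀·f/(1−f) ≈ 5.000 × 0.1146/0.8854 ≈ 0.647 mcg/mL.
Trough 0.6 mcg/mL vs MEC 1 mcg/mL: subtherapeutic.

0.6 mcg/mL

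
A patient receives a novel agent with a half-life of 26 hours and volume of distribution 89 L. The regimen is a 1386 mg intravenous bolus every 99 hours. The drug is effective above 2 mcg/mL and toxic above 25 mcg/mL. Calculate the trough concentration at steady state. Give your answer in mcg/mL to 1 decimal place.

1.2 mcg/mL

τ/t½ = 99/26 ≈ 3.8077, so fraction remaining f = (1/2)^(99/26) ≈ 0.0714.
Each bolus raises the concentration by D/Vd = 1386/89 ≈ 15.573 mcg/mL.
Steady-state trough Cmin,ss = C₀·f/(1−f) ≈ 15.573 × 0.0714/0.9286 ≈ 1.197 mcg/mL.
Trough 1.2 mcg/mL vs MEC 2 mcg/mL: subtherapeutic.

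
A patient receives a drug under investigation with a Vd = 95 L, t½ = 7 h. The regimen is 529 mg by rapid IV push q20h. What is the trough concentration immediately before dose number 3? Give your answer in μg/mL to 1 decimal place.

f = (1/2)^(τ/t½) = (1/2)^(20/7) ≈ 0.1380.
C₀ = D/Vd = 529/95 ≈ 5.568 μg/mL.
Before the 3rd dose, 2 doses have been given. Superposition: Cmin = C₀·(f + f²).
≈ 5.568 × (0.1380 + 0.0190) ≈ 5.568 × 0.1570 ≈ 0.874 μg/mL.

0.9 μg/mL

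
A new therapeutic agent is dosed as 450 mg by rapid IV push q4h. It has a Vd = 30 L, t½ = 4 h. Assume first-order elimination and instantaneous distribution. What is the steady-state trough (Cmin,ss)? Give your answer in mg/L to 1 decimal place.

τ = 4 h = 1 half-life, so f = (1/2)^1 = 0.5.
Accumulation ratio R = 1/(1 − f) = 1/0.5 = 2/1.
Single-dose peak C₀ = D/Vd = 450/30 = 15 mg/L.
Steady-state peak Cmax,ss = C₀·R = 15 × 2/1 ≈ 30.000 mg/L.
Steady-state trough Cmin,ss = Cmax,ss·f ≈ 30.000 × 0.5 ≈ 15.000 mg/L.

15.0 mg/L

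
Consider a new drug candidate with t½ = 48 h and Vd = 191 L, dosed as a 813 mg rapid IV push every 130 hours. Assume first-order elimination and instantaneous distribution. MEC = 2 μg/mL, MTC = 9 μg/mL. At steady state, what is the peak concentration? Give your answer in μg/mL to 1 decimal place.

k = ln2/t½ = ln2/48 ≈ 0.014441 h⁻¹; fraction remaining f = e^(−kτ) = e^(−0.014441×130) ≈ 0.1530.
At steady state, accumulation factor R = 1/(1 − e^(−kτ)) ≈ 1.1806.
Each bolus raises the concentration by D/Vd = 813/191 ≈ 4.257 μg/mL.
Steady-state peak Cmax,ss = C₀·R ≈ 4.257 × 1.1806 ≈ 5.026 μg/mL.
Peak 5.0 μg/mL vs MTC 9 μg/mL: below toxic threshold.

5.0 μg/mL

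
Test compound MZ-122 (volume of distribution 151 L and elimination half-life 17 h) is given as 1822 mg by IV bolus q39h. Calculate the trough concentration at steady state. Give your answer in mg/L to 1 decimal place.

3.1 mg/L

Over one 39-h interval, 39/17 ≈ 2.2941 half-lives elapse, leaving f ≈ 0.2039 of each dose.
Single-dose peak C₀ = D/Vd = 1822/151 ≈ 12.066 mg/L.
Steady-state trough Cmin,ss = C₀·f/(1−f) ≈ 12.066 × 0.2039/0.7961 ≈ 3.090 mg/L.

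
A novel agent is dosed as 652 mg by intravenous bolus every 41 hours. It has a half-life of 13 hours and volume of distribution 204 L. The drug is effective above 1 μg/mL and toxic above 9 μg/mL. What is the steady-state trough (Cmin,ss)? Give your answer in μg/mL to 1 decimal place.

0.4 μg/mL

τ/t½ = 41/13 ≈ 3.1538, so fraction remaining f = (1/2)^(41/13) ≈ 0.1124.
At steady state, accumulation factor R = 1/(1 − e^(−kτ)) ≈ 1.1266.
Single-dose peak C₀ = D/Vd = 652/204 ≈ 3.196 μg/mL.
Cmax,ss = C₀/(1 − f) ≈ 3.196/0.8876 ≈ 3.601 μg/mL.
Steady-state trough Cmin,ss = Cmax,ss·f ≈ 3.601 × 0.1124 ≈ 0.405 μg/mL.
Trough 0.4 μg/mL vs MEC 1 μg/mL: subtherapeutic.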